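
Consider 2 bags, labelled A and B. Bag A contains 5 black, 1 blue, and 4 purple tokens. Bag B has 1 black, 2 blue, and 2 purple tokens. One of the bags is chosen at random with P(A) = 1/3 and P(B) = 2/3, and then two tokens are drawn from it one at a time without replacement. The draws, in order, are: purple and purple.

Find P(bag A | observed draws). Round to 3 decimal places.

0.400

Under each hypothesis, the probability of the observed sequence is: P(data | bag A) = (4/10)(3/9) = 2/15; P(data | bag B) = (2/5)(1/4) = 1/10.
The prior-weighted likelihoods are 1/3 · 2/15 = 2/45, 2/3 · 1/10 = 1/15; these sum to 1/9.
So P(bag A | data) = (2/45) / (1/9) = 2/5.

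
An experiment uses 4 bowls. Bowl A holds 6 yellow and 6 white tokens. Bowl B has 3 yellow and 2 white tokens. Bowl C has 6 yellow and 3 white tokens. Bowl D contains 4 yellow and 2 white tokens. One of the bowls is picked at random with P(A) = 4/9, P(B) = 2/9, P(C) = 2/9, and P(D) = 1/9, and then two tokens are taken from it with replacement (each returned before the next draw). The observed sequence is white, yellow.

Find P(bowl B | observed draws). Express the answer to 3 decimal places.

0.224

Under each hypothesis, the probability of the observed sequence is: P(data | bowl A) = (6/12)(6/12) = 1/4; P(data | bowl B) = (2/5)(3/5) = 6/25; P(data | bowl C) = (3/9)(6/9) = 2/9; P(data | bowl D) = (2/6)(4/6) = 2/9.
The prior-weighted likelihoods are 4/9 · 1/4 = 1/9, 2/9 · 6/25 = 4/75, 2/9 · 2/9 = 4/81, 1/9 · 2/9 = 2/81; summing to 161/675.
By Bayes' rule, P(bowl B | data) = (4/75) / (161/675) = 36/161.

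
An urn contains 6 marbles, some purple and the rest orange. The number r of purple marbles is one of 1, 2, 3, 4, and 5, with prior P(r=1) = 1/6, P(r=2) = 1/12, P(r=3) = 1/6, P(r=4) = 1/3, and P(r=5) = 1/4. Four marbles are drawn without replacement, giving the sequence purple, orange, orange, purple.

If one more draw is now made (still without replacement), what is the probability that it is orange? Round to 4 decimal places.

Compute the likelihood of the observed sequence for each case: P(data | r = 1) = (1/6)(5/5)(4/4)(0/3) = 0; P(data | r = 2) = (2/6)(4/5)(3/4)(1/3) = 1/15; P(data | r = 3) = (3/6)(3/5)(2/4)(2/3) = 1/10; P(data | r = 4) = (4/6)(2/5)(1/4)(3/3) = 1/15; P(data | r = 5) = (5/6)(1/5)(0/4) = 0.
Weighting by the prior gives 1/6 · 0 = 0, 1/12 · 1/15 = 1/180, 1/6 · 1/10 = 1/60, 1/3 · 1/15 = 1/45, 1/4 · 0 = 0; these sum to 2/45.
Normalising, the posterior is P(r = 1 | data) = 0, P(r = 2 | data) = 1/8, P(r = 3 | data) = 3/8, P(r = 4 | data) = 1/2, P(r = 5 | data) = 0.
So P(orange next | data) = Σ P(orange next | H) P(H | data) = (1)(1/8) + (1/2)(3/8) + (0)(1/2) = 5/16.

0.3125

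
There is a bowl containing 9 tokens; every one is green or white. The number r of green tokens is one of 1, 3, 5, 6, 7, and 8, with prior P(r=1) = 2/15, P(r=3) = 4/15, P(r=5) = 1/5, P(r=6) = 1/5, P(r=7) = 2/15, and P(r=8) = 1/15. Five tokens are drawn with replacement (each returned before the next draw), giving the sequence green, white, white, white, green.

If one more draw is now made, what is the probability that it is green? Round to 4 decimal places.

The likelihood of the observed sequence under each hypothesis: P(data | r = 1) = (1/9)(8/9)(8/9)(8/9)(1/9) = 0.0086708; P(data | r = 3) = (3/9)(6/9)(6/9)(6/9)(3/9) = 0.032922; P(data | r = 5) = (5/9)(4/9)(4/9)(4/9)(5/9) = 0.027096; P(data | r = 6) = (6/9)(3/9)(3/9)(3/9)(6/9) = 0.016461; P(data | r = 7) = (7/9)(2/9)(2/9)(2/9)(7/9) = 0.0066386; P(data | r = 8) = (8/9)(1/9)(1/9)(1/9)(8/9) = 0.0010838.
Weighting by the prior gives 2/15 · 0.0086708 = 0.0011561, 4/15 · 0.032922 = 0.0087791, 1/5 · 0.027096 = 0.0054192, 1/5 · 0.016461 = 0.0032922, 2/15 · 0.0066386 = 0.00088514, 1/15 · 0.0010838 = 7.2256e-05; these sum to 0.019604.
Normalising, the posterior is P(r = 1 | data) = 0.058973, P(r = 3 | data) = 0.44782, P(r = 5 | data) = 0.27643, P(r = 6 | data) = 0.16793, P(r = 7 | data) = 0.045151, P(r = 8 | data) = 0.0036858.
Averaging over the posterior, P(green next | data) = (1/9)(0.058973) + (1/3)(0.44782) + (5/9)(0.27643) + (2/3)(0.16793) + (7/9)(0.045151) + (8/9)(0.0036858) = 0.45975.

0.4598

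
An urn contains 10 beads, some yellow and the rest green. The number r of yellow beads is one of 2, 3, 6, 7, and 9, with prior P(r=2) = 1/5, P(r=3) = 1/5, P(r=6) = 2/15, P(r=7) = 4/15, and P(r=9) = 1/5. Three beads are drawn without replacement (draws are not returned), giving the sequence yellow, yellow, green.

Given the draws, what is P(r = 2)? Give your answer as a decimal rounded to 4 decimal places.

The likelihood of the observed sequence under each hypothesis: P(data | r = 2) = (2/10)(1/9)(8/8) = 1/45; P(data | r = 3) = (3/10)(2/9)(7/8) = 7/120; P(data | r = 6) = (6/10)(5/9)(4/8) = 1/6; P(data | r = 7) = (7/10)(6/9)(3/8) = 7/40; P(data | r = 9) = (9/10)(8/9)(1/8) = 1/10.
Weighting by the prior gives 1/5 · 1/45 = 1/225, 1/5 · 7/120 = 7/600, 2/15 · 1/6 = 1/45, 4/15 · 7/40 = 7/150, 1/5 · 1/10 = 1/50; these sum to 21/200.
Therefore the posterior P(r = 2 | data) = (1/225) / (21/200) = 8/189.

0.0423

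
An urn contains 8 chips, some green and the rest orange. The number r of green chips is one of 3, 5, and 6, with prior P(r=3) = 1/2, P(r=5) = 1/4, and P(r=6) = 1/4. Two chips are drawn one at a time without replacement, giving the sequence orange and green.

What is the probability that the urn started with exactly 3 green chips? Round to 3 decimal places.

Compute the likelihood of the observed sequence for each case: P(data | r = 3) = (5/8)(3/7) = 15/56; P(data | r = 5) = (3/8)(5/7) = 15/56; P(data | r = 6) = (2/8)(6/7) = 3/14.
Weighting by the prior gives 1/2 · 15/56 = 15/112, 1/4 · 15/56 = 15/224, 1/4 · 3/14 = 3/56; with total 57/224.
So P(r = 3 | data) = (15/112) / (57/224) = 10/19.

0.526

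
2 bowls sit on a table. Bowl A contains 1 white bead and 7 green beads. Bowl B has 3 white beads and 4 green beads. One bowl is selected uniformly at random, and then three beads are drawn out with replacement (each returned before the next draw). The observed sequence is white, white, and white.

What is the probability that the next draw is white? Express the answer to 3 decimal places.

Compute the likelihood of the observed sequence for each case: P(data | bowl A) = (1/8)(1/8)(1/8) = 0.0019531; P(data | bowl B) = (3/7)(3/7)(3/7) = 0.078717.
Weighting by the prior gives 1/2 · 0.0019531 = 0.00097656, 1/2 · 0.078717 = 0.039359; summing to 0.040335.
The posterior is then P(bowl A | data) = 0.024211, P(bowl B | data) = 0.97579.
Averaging over the posterior, P(white next | data) = (1/8)(0.024211) + (3/7)(0.97579) = 0.42122.

0.421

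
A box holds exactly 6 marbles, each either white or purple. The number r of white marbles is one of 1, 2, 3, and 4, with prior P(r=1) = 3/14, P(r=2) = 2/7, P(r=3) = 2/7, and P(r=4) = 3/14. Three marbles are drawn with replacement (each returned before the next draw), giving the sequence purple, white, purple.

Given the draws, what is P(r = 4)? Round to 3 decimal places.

0.134

Compute the likelihood of the observed sequence for each case: P(data | r = 1) = (5/6)(1/6)(5/6) = 0.11574; P(data | r = 2) = (4/6)(2/6)(4/6) = 0.14815; P(data | r = 3) = (3/6)(3/6)(3/6) = 0.125; P(data | r = 4) = (2/6)(4/6)(2/6) = 0.074074.
Weighting by the prior gives 3/14 · 0.11574 = 0.024802, 2/7 · 0.14815 = 0.042328, 2/7 · 0.125 = 0.035714, 3/14 · 0.074074 = 0.015873; summing to 0.11872.
So P(r = 4 | data) = (0.015873) / (0.11872) = 0.1337.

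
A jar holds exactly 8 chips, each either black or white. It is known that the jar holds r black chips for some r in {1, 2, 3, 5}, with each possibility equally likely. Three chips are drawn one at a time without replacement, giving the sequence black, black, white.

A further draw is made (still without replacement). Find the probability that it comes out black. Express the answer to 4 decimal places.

Compute the likelihood of the observed sequence for each case: P(data | r = 1) = (1/8)(0/7) = 0; P(data | r = 2) = (2/8)(1/7)(6/6) = 1/28; P(data | r = 3) = (3/8)(2/7)(5/6) = 5/56; P(data | r = 5) = (5/8)(4/7)(3/6) = 5/28.
Weighting by the prior gives 1/4 · 0 = 0, 1/4 · 1/28 = 1/112, 1/4 · 5/56 = 5/224, 1/4 · 5/28 = 5/112; with total 17/224.
The posterior is then P(r = 1 | data) = 0, P(r = 2 | data) = 2/17, P(r = 3 | data) = 5/17, P(r = 5 | data) = 10/17.
The predictive probability is P(black next | data) = (0)(2/17) + (1/5)(5/17) + (3/5)(10/17) = 7/17.

0.4118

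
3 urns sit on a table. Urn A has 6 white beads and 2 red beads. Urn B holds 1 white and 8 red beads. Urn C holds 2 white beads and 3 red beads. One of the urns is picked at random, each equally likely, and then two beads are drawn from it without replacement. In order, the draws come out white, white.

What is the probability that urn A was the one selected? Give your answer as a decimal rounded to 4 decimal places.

0.8427

For each hypothesis, P(data | H) works out to: P(data | urn A) = (6/8)(5/7) = 15/28; P(data | urn B) = (1/9)(0/8) = 0; P(data | urn C) = (2/5)(1/4) = 1/10.
The prior-weighted likelihoods are 1/3 · 15/28 = 5/28, 1/3 · 0 = 0, 1/3 · 1/10 = 1/30; summing to 89/420.
By Bayes' rule, P(urn A | data) = (5/28) / (89/420) = 75/89.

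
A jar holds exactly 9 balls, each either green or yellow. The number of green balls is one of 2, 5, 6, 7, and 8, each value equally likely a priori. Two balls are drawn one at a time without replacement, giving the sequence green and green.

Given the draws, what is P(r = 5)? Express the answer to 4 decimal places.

0.1333

Under each hypothesis, the probability of the observed sequence is: P(data | r = 2) = (2/9)(1/8) = 1/36; P(data | r = 5) = (5/9)(4/8) = 5/18; P(data | r = 6) = (6/9)(5/8) = 5/12; P(data | r = 7) = (7/9)(6/8) = 7/12; P(data | r = 8) = (8/9)(7/8) = 7/9.
The prior-weighted likelihoods are 1/5 · 1/36 = 1/180, 1/5 · 5/18 = 1/18, 1/5 · 5/12 = 1/12, 1/5 · 7/12 = 7/60, 1/5 · 7/9 = 7/45; with total 5/12.
Hence P(r = 5 | data) = (1/18) / (5/12) = 2/15.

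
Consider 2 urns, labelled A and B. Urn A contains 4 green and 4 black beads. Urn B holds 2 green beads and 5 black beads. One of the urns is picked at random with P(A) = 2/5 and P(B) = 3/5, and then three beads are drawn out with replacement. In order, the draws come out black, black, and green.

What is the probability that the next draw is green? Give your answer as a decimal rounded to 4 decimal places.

The likelihood of the observed sequence under each hypothesis: P(data | urn A) = (4/8)(4/8)(4/8) = 0.125; P(data | urn B) = (5/7)(5/7)(2/7) = 0.14577.
The prior-weighted likelihoods are 2/5 · 0.125 = 0.05, 3/5 · 0.14577 = 0.087464; these sum to 0.13746.
Dividing through by the total gives posterior P(urn A | data) = 0.36373, P(urn B | data) = 0.63627.
Averaging over the posterior, P(green next | data) = (1/2)(0.36373) + (2/7)(0.63627) = 0.36366.

0.3637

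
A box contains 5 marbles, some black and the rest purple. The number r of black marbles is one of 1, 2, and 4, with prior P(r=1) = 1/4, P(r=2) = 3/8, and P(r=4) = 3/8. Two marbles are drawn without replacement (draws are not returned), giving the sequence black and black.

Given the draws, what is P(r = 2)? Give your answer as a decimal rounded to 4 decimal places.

0.1429

Under each hypothesis, the probability of the observed sequence is: P(data | r = 1) = (1/5)(0/4) = 0; P(data | r = 2) = (2/5)(1/4) = 1/10; P(data | r = 4) = (4/5)(3/4) = 3/5.
Weighting by the prior gives 1/4 · 0 = 0, 3/8 · 1/10 = 3/80, 3/8 · 3/5 = 9/40; with total 21/80.
By Bayes' rule, P(r = 2 | data) = (3/80) / (21/80) = 1/7.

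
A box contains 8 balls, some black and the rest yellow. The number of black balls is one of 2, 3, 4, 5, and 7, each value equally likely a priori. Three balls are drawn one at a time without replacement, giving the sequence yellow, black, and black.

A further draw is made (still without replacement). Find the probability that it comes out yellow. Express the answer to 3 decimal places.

0.463

Compute the likelihood of the observed sequence for each case: P(data | r = 2) = (6/8)(2/7)(1/6) = 1/28; P(data | r = 3) = (5/8)(3/7)(2/6) = 5/56; P(data | r = 4) = (4/8)(4/7)(3/6) = 1/7; P(data | r = 5) = (3/8)(5/7)(4/6) = 5/28; P(data | r = 7) = (1/8)(7/7)(6/6) = 1/8.
The prior-weighted likelihoods are 1/5 · 1/28 = 1/140, 1/5 · 5/56 = 1/56, 1/5 · 1/7 = 1/35, 1/5 · 5/28 = 1/28, 1/5 · 1/8 = 1/40; summing to 4/35.
Dividing through by the total gives posterior P(r = 2 | data) = 1/16, P(r = 3 | data) = 5/32, P(r = 4 | data) = 1/4, P(r = 5 | data) = 5/16, P(r = 7 | data) = 7/32.
So P(yellow next | data) = Σ P(yellow next | H) P(H | data) = (1)(1/16) + (4/5)(5/32) + (3/5)(1/4) + (2/5)(5/16) + (0)(7/32) = 37/80.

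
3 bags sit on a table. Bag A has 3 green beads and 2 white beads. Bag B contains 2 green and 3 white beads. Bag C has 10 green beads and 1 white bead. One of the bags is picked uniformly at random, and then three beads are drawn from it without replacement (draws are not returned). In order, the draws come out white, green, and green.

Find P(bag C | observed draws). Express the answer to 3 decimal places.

0.233

Compute the likelihood of the observed sequence for each case: P(data | bag A) = (2/5)(3/4)(2/3) = 1/5; P(data | bag B) = (3/5)(2/4)(1/3) = 1/10; P(data | bag C) = (1/11)(10/10)(9/9) = 1/11.
Multiplying each by its prior: 1/3 · 1/5 = 1/15, 1/3 · 1/10 = 1/30, 1/3 · 1/11 = 1/33; with total 43/330.
Hence P(bag C | data) = (1/33) / (43/330) = 10/43.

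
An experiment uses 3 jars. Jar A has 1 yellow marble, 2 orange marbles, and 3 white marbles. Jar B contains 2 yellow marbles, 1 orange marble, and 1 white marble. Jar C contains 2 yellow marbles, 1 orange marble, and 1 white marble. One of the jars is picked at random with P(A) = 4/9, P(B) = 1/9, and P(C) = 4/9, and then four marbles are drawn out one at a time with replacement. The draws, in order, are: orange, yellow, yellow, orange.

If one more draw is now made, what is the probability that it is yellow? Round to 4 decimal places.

For each hypothesis, P(data | H) works out to: P(data | jar A) = (2/6)(1/6)(1/6)(2/6) = 0.0030864; P(data | jar B) = (1/4)(2/4)(2/4)(1/4) = 0.015625; P(data | jar C) = (1/4)(2/4)(2/4)(1/4) = 0.015625.
Weighting by the prior gives 4/9 · 0.0030864 = 0.0013717, 1/9 · 0.015625 = 0.0017361, 4/9 · 0.015625 = 0.0069444; with total 0.010052.
Normalising, the posterior is P(jar A | data) = 0.13646, P(jar B | data) = 0.17271, P(jar C | data) = 0.69083.
Averaging over the posterior, P(yellow next | data) = (1/6)(0.13646) + (1/2)(0.17271) + (1/2)(0.69083) = 0.45451.

0.4545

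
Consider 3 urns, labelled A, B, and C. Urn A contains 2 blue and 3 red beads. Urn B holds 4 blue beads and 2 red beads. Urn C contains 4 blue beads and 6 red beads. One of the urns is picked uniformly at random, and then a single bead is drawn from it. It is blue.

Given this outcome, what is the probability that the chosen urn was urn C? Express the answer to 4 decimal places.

0.2727

Compute the likelihood of this draw for each case: P(data | urn A) = (2/5) = 2/5; P(data | urn B) = (4/6) = 2/3; P(data | urn C) = (4/10) = 2/5.
Multiplying each by its prior: 1/3 · 2/5 = 2/15, 1/3 · 2/3 = 2/9, 1/3 · 2/5 = 2/15; summing to 22/45.
Hence P(urn C | data) = (2/15) / (22/45) = 3/11.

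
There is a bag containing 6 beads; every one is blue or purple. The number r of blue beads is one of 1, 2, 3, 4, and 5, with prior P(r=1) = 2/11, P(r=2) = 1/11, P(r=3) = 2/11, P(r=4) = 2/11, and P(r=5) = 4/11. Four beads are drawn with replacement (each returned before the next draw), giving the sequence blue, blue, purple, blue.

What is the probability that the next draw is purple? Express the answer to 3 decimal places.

The likelihood of the observed sequence under each hypothesis: P(data | r = 1) = (1/6)(1/6)(5/6)(1/6) = 0.003858; P(data | r = 2) = (2/6)(2/6)(4/6)(2/6) = 0.024691; P(data | r = 3) = (3/6)(3/6)(3/6)(3/6) = 0.0625; P(data | r = 4) = (4/6)(4/6)(2/6)(4/6) = 0.098765; P(data | r = 5) = (5/6)(5/6)(1/6)(5/6) = 0.096451.
Multiplying each by its prior: 2/11 · 0.003858 = 0.00070146, 1/11 · 0.024691 = 0.0022447, 2/11 · 0.0625 = 0.011364, 2/11 · 0.098765 = 0.017957, 4/11 · 0.096451 = 0.035073; these sum to 0.06734.
Normalising, the posterior is P(r = 1 | data) = 0.010417, P(r = 2 | data) = 0.033333, P(r = 3 | data) = 0.16875, P(r = 4 | data) = 0.26667, P(r = 5 | data) = 0.52083.
The predictive probability is P(purple next | data) = (5/6)(0.010417) + (2/3)(0.033333) + (1/2)(0.16875) + (1/3)(0.26667) + (1/6)(0.52083) = 0.29097.

0.291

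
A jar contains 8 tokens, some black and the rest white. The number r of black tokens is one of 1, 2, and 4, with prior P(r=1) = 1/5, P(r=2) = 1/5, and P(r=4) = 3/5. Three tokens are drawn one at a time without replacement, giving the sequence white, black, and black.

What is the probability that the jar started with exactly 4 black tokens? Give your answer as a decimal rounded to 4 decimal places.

0.9231

Compute the likelihood of the observed sequence for each case: P(data | r = 1) = (7/8)(1/7)(0/6) = 0; P(data | r = 2) = (6/8)(2/7)(1/6) = 1/28; P(data | r = 4) = (4/8)(4/7)(3/6) = 1/7.
Multiplying each by its prior: 1/5 · 0 = 0, 1/5 · 1/28 = 1/140, 3/5 · 1/7 = 3/35; with total 13/140.
Therefore the posterior P(r = 4 | data) = (3/35) / (13/140) = 12/13.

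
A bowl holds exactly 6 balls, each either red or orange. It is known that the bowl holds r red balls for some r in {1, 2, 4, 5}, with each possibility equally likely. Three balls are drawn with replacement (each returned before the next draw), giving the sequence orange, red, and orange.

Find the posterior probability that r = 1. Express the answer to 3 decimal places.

0.321

Under each hypothesis, the probability of the observed sequence is: P(data | r = 1) = (5/6)(1/6)(5/6) = 25/216; P(data | r = 2) = (4/6)(2/6)(4/6) = 4/27; P(data | r = 4) = (2/6)(4/6)(2/6) = 2/27; P(data | r = 5) = (1/6)(5/6)(1/6) = 5/216.
Weighting by the prior gives 1/4 · 25/216 = 25/864, 1/4 · 4/27 = 1/27, 1/4 · 2/27 = 1/54, 1/4 · 5/216 = 5/864; these sum to 13/144.
By Bayes' rule, P(r = 1 | data) = (25/864) / (13/144) = 25/78.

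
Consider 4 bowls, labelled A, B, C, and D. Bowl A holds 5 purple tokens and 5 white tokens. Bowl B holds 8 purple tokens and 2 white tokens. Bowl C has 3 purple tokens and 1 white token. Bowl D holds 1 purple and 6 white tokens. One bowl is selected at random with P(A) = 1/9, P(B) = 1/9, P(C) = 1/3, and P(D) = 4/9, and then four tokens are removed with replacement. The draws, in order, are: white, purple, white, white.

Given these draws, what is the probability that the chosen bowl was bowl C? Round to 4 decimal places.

0.0758

The likelihood of the observed sequence under each hypothesis: P(data | bowl A) = (5/10)(5/10)(5/10)(5/10) = 0.0625; P(data | bowl B) = (2/10)(8/10)(2/10)(2/10) = 0.0064; P(data | bowl C) = (1/4)(3/4)(1/4)(1/4) = 0.011719; P(data | bowl D) = (6/7)(1/7)(6/7)(6/7) = 0.089963.
Weighting by the prior gives 1/9 · 0.0625 = 0.0069444, 1/9 · 0.0064 = 0.00071111, 1/3 · 0.011719 = 0.0039062, 4/9 · 0.089963 = 0.039983; with total 0.051545.
Hence P(bowl C | data) = (0.0039062) / (0.051545) = 0.075783.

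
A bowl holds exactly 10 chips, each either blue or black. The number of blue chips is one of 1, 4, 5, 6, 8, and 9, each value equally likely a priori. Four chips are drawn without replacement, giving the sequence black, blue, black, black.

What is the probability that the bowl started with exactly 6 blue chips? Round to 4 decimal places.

0.1008

Compute the likelihood of the observed sequence for each case: P(data | r = 1) = (9/10)(1/9)(8/8)(7/7) = 1/10; P(data | r = 4) = (6/10)(4/9)(5/8)(4/7) = 2/21; P(data | r = 5) = (5/10)(5/9)(4/8)(3/7) = 5/84; P(data | r = 6) = (4/10)(6/9)(3/8)(2/7) = 1/35; P(data | r = 8) = (2/10)(8/9)(1/8)(0/7) = 0; P(data | r = 9) = (1/10)(9/9)(0/8) = 0.
The prior-weighted likelihoods are 1/6 · 1/10 = 1/60, 1/6 · 2/21 = 1/63, 1/6 · 5/84 = 5/504, 1/6 · 1/35 = 1/210, 1/6 · 0 = 0, 1/6 · 0 = 0; these sum to 17/360.
Hence P(r = 6 | data) = (1/210) / (17/360) = 12/119.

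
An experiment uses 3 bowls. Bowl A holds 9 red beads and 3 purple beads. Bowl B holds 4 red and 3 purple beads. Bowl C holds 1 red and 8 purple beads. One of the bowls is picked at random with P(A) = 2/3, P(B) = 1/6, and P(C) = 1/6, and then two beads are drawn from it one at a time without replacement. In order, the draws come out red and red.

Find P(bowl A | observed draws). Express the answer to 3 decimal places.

0.884

Under each hypothesis, the probability of the observed sequence is: P(data | bowl A) = (9/12)(8/11) = 6/11; P(data | bowl B) = (4/7)(3/6) = 2/7; P(data | bowl C) = (1/9)(0/8) = 0.
Multiplying each by its prior: 2/3 · 6/11 = 4/11, 1/6 · 2/7 = 1/21, 1/6 · 0 = 0; these sum to 95/231.
Therefore the posterior P(bowl A | data) = (4/11) / (95/231) = 84/95.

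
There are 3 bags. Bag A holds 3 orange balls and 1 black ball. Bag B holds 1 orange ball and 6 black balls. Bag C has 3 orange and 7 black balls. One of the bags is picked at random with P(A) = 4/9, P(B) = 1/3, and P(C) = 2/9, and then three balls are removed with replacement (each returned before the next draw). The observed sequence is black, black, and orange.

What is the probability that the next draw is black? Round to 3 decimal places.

0.656

The likelihood of the observed sequence under each hypothesis: P(data | bag A) = (1/4)(1/4)(3/4) = 0.046875; P(data | bag B) = (6/7)(6/7)(1/7) = 0.10496; P(data | bag C) = (7/10)(7/10)(3/10) = 0.147.
Multiplying each by its prior: 4/9 · 0.046875 = 0.020833, 1/3 · 0.10496 = 0.034985, 2/9 · 0.147 = 0.032667; with total 0.088485.
Normalising, the posterior is P(bag A | data) = 0.23544, P(bag B | data) = 0.39538, P(bag C | data) = 0.36918.
Averaging over the posterior, P(black next | data) = (1/4)(0.23544) + (6/7)(0.39538) + (7/10)(0.36918) = 0.65618.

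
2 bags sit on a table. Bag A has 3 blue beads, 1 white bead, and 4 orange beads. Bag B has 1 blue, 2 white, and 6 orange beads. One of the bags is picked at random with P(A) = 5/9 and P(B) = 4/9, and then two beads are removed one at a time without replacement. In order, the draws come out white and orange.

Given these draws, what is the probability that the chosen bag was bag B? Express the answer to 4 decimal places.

For each hypothesis, P(data | H) works out to: P(data | bag A) = (1/8)(4/7) = 1/14; P(data | bag B) = (2/9)(6/8) = 1/6.
Multiplying each by its prior: 5/9 · 1/14 = 5/126, 4/9 · 1/6 = 2/27; summing to 43/378.
Hence P(bag B | data) = (2/27) / (43/378) = 28/43.

0.6512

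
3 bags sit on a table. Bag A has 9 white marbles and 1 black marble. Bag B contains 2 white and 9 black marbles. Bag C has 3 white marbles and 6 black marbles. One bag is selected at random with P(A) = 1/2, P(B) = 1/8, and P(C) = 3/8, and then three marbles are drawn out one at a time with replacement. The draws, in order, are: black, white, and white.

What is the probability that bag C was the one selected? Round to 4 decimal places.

Compute the likelihood of the observed sequence for each case: P(data | bag A) = (1/10)(9/10)(9/10) = 0.081; P(data | bag B) = (9/11)(2/11)(2/11) = 0.027047; P(data | bag C) = (6/9)(3/9)(3/9) = 0.074074.
Weighting by the prior gives 1/2 · 0.081 = 0.0405, 1/8 · 0.027047 = 0.0033809, 3/8 · 0.074074 = 0.027778; summing to 0.071659.
Therefore the posterior P(bag C | data) = (0.027778) / (0.071659) = 0.38764.

0.3876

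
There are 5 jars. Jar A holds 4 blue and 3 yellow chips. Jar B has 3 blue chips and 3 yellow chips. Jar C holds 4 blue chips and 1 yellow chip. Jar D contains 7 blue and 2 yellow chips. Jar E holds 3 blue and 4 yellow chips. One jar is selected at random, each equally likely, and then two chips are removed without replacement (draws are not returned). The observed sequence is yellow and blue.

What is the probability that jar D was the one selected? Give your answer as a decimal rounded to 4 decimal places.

For each hypothesis, P(data | H) works out to: P(data | jar A) = (3/7)(4/6) = 0.28571; P(data | jar B) = (3/6)(3/5) = 0.3; P(data | jar C) = (1/5)(4/4) = 0.2; P(data | jar D) = (2/9)(7/8) = 0.19444; P(data | jar E) = (4/7)(3/6) = 0.28571.
The prior-weighted likelihoods are 1/5 · 0.28571 = 0.057143, 1/5 · 0.3 = 0.06, 1/5 · 0.2 = 0.04, 1/5 · 0.19444 = 0.038889, 1/5 · 0.28571 = 0.057143; with total 0.25317.
Hence P(jar D | data) = (0.038889) / (0.25317) = 0.15361.

0.1536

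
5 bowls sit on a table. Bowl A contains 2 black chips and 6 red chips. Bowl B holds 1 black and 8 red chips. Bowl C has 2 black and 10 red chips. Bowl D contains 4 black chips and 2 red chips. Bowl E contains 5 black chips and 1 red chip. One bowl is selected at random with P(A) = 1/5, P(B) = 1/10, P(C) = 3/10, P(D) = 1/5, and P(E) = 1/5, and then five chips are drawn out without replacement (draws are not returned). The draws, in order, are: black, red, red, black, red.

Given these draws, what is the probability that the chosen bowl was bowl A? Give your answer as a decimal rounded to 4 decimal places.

For each hypothesis, P(data | H) works out to: P(data | bowl A) = (2/8)(6/7)(5/6)(1/5)(4/4) = 1/28; P(data | bowl B) = (1/9)(8/8)(7/7)(0/6) = 0; P(data | bowl C) = (2/12)(10/11)(9/10)(1/9)(8/8) = 1/66; P(data | bowl D) = (4/6)(2/5)(1/4)(3/3)(0/2) = 0; P(data | bowl E) = (5/6)(1/5)(0/4) = 0.
The prior-weighted likelihoods are 1/5 · 1/28 = 1/140, 1/10 · 0 = 0, 3/10 · 1/66 = 1/220, 1/5 · 0 = 0, 1/5 · 0 = 0; summing to 9/770.
Therefore the posterior P(bowl A | data) = (1/140) / (9/770) = 11/18.

0.6111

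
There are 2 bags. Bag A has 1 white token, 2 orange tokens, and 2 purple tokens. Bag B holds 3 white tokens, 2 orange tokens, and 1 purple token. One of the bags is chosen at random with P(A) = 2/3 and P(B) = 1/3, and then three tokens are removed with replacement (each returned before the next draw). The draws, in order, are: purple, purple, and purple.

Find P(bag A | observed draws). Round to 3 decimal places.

Compute the likelihood of the observed sequence for each case: P(data | bag A) = (2/5)(2/5)(2/5) = 0.064; P(data | bag B) = (1/6)(1/6)(1/6) = 0.0046296.
Weighting by the prior gives 2/3 · 0.064 = 0.042667, 1/3 · 0.0046296 = 0.0015432; these sum to 0.04421.
By Bayes' rule, P(bag A | data) = (0.042667) / (0.04421) = 0.96509.

0.965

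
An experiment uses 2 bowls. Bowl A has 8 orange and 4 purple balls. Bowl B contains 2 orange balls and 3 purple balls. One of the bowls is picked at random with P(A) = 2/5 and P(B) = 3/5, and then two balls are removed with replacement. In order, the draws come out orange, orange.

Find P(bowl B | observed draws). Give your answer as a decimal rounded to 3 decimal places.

0.351

Compute the likelihood of the observed sequence for each case: P(data | bowl A) = (8/12)(8/12) = 0.44444; P(data | bowl B) = (2/5)(2/5) = 0.16.
The prior-weighted likelihoods are 2/5 · 0.44444 = 0.17778, 3/5 · 0.16 = 0.096; summing to 0.27378.
So P(bowl B | data) = (0.096) / (0.27378) = 0.35065.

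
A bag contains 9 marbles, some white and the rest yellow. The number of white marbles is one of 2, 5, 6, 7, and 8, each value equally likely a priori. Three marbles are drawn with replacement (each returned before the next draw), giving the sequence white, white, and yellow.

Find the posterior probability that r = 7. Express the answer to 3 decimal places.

Under each hypothesis, the probability of the observed sequence is: P(data | r = 2) = (2/9)(2/9)(7/9) = 0.038409; P(data | r = 5) = (5/9)(5/9)(4/9) = 0.13717; P(data | r = 6) = (6/9)(6/9)(3/9) = 0.14815; P(data | r = 7) = (7/9)(7/9)(2/9) = 0.13443; P(data | r = 8) = (8/9)(8/9)(1/9) = 0.087791.
The prior-weighted likelihoods are 1/5 · 0.038409 = 0.0076818, 1/5 · 0.13717 = 0.027435, 1/5 · 0.14815 = 0.02963, 1/5 · 0.13443 = 0.026886, 1/5 · 0.087791 = 0.017558; these sum to 0.10919.
By Bayes' rule, P(r = 7 | data) = (0.026886) / (0.10919) = 0.24623.

0.246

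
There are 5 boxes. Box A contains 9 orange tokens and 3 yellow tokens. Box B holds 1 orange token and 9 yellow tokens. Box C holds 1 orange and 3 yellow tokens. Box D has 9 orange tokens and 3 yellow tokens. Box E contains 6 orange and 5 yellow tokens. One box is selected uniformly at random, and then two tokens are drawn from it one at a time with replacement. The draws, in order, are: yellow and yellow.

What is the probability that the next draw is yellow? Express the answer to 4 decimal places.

0.7488

For each hypothesis, P(data | H) works out to: P(data | box A) = (3/12)(3/12) = 0.0625; P(data | box B) = (9/10)(9/10) = 0.81; P(data | box C) = (3/4)(3/4) = 0.5625; P(data | box D) = (3/12)(3/12) = 0.0625; P(data | box E) = (5/11)(5/11) = 0.20661.
Multiplying each by its prior: 1/5 · 0.0625 = 0.0125, 1/5 · 0.81 = 0.162, 1/5 · 0.5625 = 0.1125, 1/5 · 0.0625 = 0.0125, 1/5 · 0.20661 = 0.041322; summing to 0.34082.
The posterior is then P(box A | data) = 0.036676, P(box B | data) = 0.47532, P(box C | data) = 0.33008, P(box D | data) = 0.036676, P(box E | data) = 0.12124.
So P(yellow next | data) = Σ P(yellow next | H) P(H | data) = (1/4)(0.036676) + (9/10)(0.47532) + (3/4)(0.33008) + (1/4)(0.036676) + (5/11)(0.12124) = 0.7488.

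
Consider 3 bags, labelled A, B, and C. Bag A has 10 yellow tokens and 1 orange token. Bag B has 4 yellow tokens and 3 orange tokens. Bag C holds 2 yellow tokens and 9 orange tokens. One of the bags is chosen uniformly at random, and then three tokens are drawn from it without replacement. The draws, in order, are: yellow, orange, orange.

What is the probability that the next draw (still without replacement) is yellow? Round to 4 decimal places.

The likelihood of the observed sequence under each hypothesis: P(data | bag A) = (10/11)(1/10)(0/9) = 0; P(data | bag B) = (4/7)(3/6)(2/5) = 4/35; P(data | bag C) = (2/11)(9/10)(8/9) = 8/55.
Multiplying each by its prior: 1/3 · 0 = 0, 1/3 · 4/35 = 4/105, 1/3 · 8/55 = 8/165; these sum to 20/231.
Normalising, the posterior is P(bag A | data) = 0, P(bag B | data) = 11/25, P(bag C | data) = 14/25.
Averaging over the posterior, P(yellow next | data) = (3/4)(11/25) + (1/8)(14/25) = 2/5.

0.4000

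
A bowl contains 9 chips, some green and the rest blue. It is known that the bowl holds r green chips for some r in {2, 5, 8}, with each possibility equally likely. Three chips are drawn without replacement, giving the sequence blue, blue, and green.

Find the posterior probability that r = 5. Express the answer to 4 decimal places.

0.4167

Compute the likelihood of the observed sequence for each case: P(data | r = 2) = (7/9)(6/8)(2/7) = 1/6; P(data | r = 5) = (4/9)(3/8)(5/7) = 5/42; P(data | r = 8) = (1/9)(0/8) = 0.
The prior-weighted likelihoods are 1/3 · 1/6 = 1/18, 1/3 · 5/42 = 5/126, 1/3 · 0 = 0; these sum to 2/21.
By Bayes' rule, P(r = 5 | data) = (5/126) / (2/21) = 5/12.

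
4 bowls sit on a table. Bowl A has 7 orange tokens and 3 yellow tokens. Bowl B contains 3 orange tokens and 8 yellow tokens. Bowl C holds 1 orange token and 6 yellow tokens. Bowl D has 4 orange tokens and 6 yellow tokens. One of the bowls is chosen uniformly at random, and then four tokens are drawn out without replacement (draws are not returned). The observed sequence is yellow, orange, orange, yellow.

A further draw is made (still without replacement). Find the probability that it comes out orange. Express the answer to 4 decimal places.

Compute the likelihood of the observed sequence for each case: P(data | bowl A) = (3/10)(7/9)(6/8)(2/7) = 0.05; P(data | bowl B) = (8/11)(3/10)(2/9)(7/8) = 0.042424; P(data | bowl C) = (6/7)(1/6)(0/5) = 0; P(data | bowl D) = (6/10)(4/9)(3/8)(5/7) = 0.071429.
Multiplying each by its prior: 1/4 · 0.05 = 0.0125, 1/4 · 0.042424 = 0.010606, 1/4 · 0 = 0, 1/4 · 0.071429 = 0.017857; these sum to 0.040963.
Dividing through by the total gives posterior P(bowl A | data) = 0.30515, P(bowl B | data) = 0.25892, P(bowl C | data) = 0, P(bowl D | data) = 0.43593.
So P(orange next | data) = Σ P(orange next | H) P(H | data) = (5/6)(0.30515) + (1/7)(0.25892) + (1/3)(0.43593) = 0.43659.

0.4366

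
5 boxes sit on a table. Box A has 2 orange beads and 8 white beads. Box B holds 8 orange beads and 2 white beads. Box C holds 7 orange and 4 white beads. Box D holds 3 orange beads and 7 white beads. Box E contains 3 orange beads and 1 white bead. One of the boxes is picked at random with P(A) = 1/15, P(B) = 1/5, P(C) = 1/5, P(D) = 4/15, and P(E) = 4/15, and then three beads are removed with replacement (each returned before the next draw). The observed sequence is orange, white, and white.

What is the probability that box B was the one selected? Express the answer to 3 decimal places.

0.077

Under each hypothesis, the probability of the observed sequence is: P(data | box A) = (2/10)(8/10)(8/10) = 0.128; P(data | box B) = (8/10)(2/10)(2/10) = 0.032; P(data | box C) = (7/11)(4/11)(4/11) = 0.084147; P(data | box D) = (3/10)(7/10)(7/10) = 0.147; P(data | box E) = (3/4)(1/4)(1/4) = 0.046875.
The prior-weighted likelihoods are 1/15 · 0.128 = 0.0085333, 1/5 · 0.032 = 0.0064, 1/5 · 0.084147 = 0.016829, 4/15 · 0.147 = 0.0392, 4/15 · 0.046875 = 0.0125; with total 0.083463.
Hence P(box B | data) = (0.0064) / (0.083463) = 0.076681.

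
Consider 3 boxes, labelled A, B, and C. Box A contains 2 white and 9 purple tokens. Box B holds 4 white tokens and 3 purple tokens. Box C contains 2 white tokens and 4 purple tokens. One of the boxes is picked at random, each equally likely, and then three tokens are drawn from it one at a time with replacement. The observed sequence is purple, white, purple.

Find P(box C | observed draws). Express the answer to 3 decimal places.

The likelihood of the observed sequence under each hypothesis: P(data | box A) = (9/11)(2/11)(9/11) = 0.12171; P(data | box B) = (3/7)(4/7)(3/7) = 0.10496; P(data | box C) = (4/6)(2/6)(4/6) = 0.14815.
The prior-weighted likelihoods are 1/3 · 0.12171 = 0.040571, 1/3 · 0.10496 = 0.034985, 1/3 · 0.14815 = 0.049383; these sum to 0.12494.
Hence P(box C | data) = (0.049383) / (0.12494) = 0.39525.

0.395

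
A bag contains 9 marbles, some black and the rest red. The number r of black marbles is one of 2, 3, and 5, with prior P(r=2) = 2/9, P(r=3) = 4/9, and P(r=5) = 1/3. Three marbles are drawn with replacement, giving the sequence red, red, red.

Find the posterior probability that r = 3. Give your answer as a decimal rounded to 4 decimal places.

Compute the likelihood of the observed sequence for each case: P(data | r = 2) = (7/9)(7/9)(7/9) = 0.47051; P(data | r = 3) = (6/9)(6/9)(6/9) = 0.2963; P(data | r = 5) = (4/9)(4/9)(4/9) = 0.087791.
The prior-weighted likelihoods are 2/9 · 0.47051 = 0.10456, 4/9 · 0.2963 = 0.13169, 1/3 · 0.087791 = 0.029264; with total 0.26551.
Therefore the posterior P(r = 3 | data) = (0.13169) / (0.26551) = 0.49598.

0.4960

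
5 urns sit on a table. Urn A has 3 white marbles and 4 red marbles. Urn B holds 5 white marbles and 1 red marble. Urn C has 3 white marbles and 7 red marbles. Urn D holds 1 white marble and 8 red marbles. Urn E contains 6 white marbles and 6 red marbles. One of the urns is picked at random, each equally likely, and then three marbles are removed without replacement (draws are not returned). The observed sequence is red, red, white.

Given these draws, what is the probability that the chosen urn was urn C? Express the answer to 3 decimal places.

0.295

Compute the likelihood of the observed sequence for each case: P(data | urn A) = (4/7)(3/6)(3/5) = 0.17143; P(data | urn B) = (1/6)(0/5) = 0; P(data | urn C) = (7/10)(6/9)(3/8) = 0.175; P(data | urn D) = (8/9)(7/8)(1/7) = 0.11111; P(data | urn E) = (6/12)(5/11)(6/10) = 0.13636.
The prior-weighted likelihoods are 1/5 · 0.17143 = 0.034286, 1/5 · 0 = 0, 1/5 · 0.175 = 0.035, 1/5 · 0.11111 = 0.022222, 1/5 · 0.13636 = 0.027273; these sum to 0.11878.
By Bayes' rule, P(urn C | data) = (0.035) / (0.11878) = 0.29466.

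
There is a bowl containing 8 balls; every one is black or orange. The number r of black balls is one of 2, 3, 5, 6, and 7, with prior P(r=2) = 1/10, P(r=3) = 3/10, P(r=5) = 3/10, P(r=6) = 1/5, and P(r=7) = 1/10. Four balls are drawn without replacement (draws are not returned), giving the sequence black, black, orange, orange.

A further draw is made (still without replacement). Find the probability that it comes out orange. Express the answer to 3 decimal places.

0.467

The likelihood of the observed sequence under each hypothesis: P(data | r = 2) = (2/8)(1/7)(6/6)(5/5) = 1/28; P(data | r = 3) = (3/8)(2/7)(5/6)(4/5) = 1/14; P(data | r = 5) = (5/8)(4/7)(3/6)(2/5) = 1/14; P(data | r = 6) = (6/8)(5/7)(2/6)(1/5) = 1/28; P(data | r = 7) = (7/8)(6/7)(1/6)(0/5) = 0.
The prior-weighted likelihoods are 1/10 · 1/28 = 1/280, 3/10 · 1/14 = 3/140, 3/10 · 1/14 = 3/140, 1/5 · 1/28 = 1/140, 1/10 · 0 = 0; these sum to 3/56.
The posterior is then P(r = 2 | data) = 1/15, P(r = 3 | data) = 2/5, P(r = 5 | data) = 2/5, P(r = 6 | data) = 2/15, P(r = 7 | data) = 0.
The predictive probability is P(orange next | data) = (1)(1/15) + (3/4)(2/5) + (1/4)(2/5) + (0)(2/15) = 7/15.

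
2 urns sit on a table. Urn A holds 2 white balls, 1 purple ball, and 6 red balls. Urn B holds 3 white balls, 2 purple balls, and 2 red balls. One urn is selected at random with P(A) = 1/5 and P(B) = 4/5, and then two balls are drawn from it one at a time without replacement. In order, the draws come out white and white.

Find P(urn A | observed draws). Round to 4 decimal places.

The likelihood of the observed sequence under each hypothesis: P(data | urn A) = (2/9)(1/8) = 0.027778; P(data | urn B) = (3/7)(2/6) = 0.14286.
The prior-weighted likelihoods are 1/5 · 0.027778 = 0.0055556, 4/5 · 0.14286 = 0.11429; these sum to 0.11984.
Hence P(urn A | data) = (0.0055556) / (0.11984) = 0.046358.

0.0464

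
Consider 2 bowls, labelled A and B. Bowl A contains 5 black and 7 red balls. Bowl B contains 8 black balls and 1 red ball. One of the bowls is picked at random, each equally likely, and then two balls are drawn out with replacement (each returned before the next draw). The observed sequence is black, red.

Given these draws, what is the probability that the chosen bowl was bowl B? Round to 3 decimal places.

Under each hypothesis, the probability of the observed sequence is: P(data | bowl A) = (5/12)(7/12) = 0.24306; P(data | bowl B) = (8/9)(1/9) = 0.098765.
Multiplying each by its prior: 1/2 · 0.24306 = 0.12153, 1/2 · 0.098765 = 0.049383; these sum to 0.17091.
So P(bowl B | data) = (0.049383) / (0.17091) = 0.28894.

0.289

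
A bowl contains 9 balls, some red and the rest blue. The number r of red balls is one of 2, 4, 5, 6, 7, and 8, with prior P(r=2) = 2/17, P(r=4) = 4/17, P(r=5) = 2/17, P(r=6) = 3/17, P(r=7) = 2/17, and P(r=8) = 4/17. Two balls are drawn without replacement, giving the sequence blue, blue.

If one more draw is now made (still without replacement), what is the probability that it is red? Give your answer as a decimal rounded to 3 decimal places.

Under each hypothesis, the probability of the observed sequence is: P(data | r = 2) = (7/9)(6/8) = 7/12; P(data | r = 4) = (5/9)(4/8) = 5/18; P(data | r = 5) = (4/9)(3/8) = 1/6; P(data | r = 6) = (3/9)(2/8) = 1/12; P(data | r = 7) = (2/9)(1/8) = 1/36; P(data | r = 8) = (1/9)(0/8) = 0.
Multiplying each by its prior: 2/17 · 7/12 = 7/102, 4/17 · 5/18 = 10/153, 2/17 · 1/6 = 1/51, 3/17 · 1/12 = 1/68, 2/17 · 1/36 = 1/306, 4/17 · 0 = 0; these sum to 35/204.
Normalising, the posterior is P(r = 2 | data) = 2/5, P(r = 4 | data) = 8/21, P(r = 5 | data) = 4/35, P(r = 6 | data) = 3/35, P(r = 7 | data) = 2/105, P(r = 8 | data) = 0.
So P(red next | data) = Σ P(red next | H) P(H | data) = (2/7)(2/5) + (4/7)(8/21) + (5/7)(4/35) + (6/7)(3/35) + (1)(2/105) = 124/245.

0.506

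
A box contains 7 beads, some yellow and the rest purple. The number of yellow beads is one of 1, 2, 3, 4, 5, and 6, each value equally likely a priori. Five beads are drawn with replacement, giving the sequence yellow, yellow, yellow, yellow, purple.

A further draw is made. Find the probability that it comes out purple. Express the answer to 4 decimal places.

0.3004

For each hypothesis, P(data | H) works out to: P(data | r = 1) = (1/7)(1/7)(1/7)(1/7)(6/7) = 0.00035699; P(data | r = 2) = (2/7)(2/7)(2/7)(2/7)(5/7) = 0.0047599; P(data | r = 3) = (3/7)(3/7)(3/7)(3/7)(4/7) = 0.019278; P(data | r = 4) = (4/7)(4/7)(4/7)(4/7)(3/7) = 0.045695; P(data | r = 5) = (5/7)(5/7)(5/7)(5/7)(2/7) = 0.074374; P(data | r = 6) = (6/7)(6/7)(6/7)(6/7)(1/7) = 0.077111.
Weighting by the prior gives 1/6 · 0.00035699 = 5.9499e-05, 1/6 · 0.0047599 = 0.00079332, 1/6 · 0.019278 = 0.0032129, 1/6 · 0.045695 = 0.0076159, 1/6 · 0.074374 = 0.012396, 1/6 · 0.077111 = 0.012852; these sum to 0.036929.
Normalising, the posterior is P(r = 1 | data) = 0.0016112, P(r = 2 | data) = 0.021482, P(r = 3 | data) = 0.087003, P(r = 4 | data) = 0.20623, P(r = 5 | data) = 0.33566, P(r = 6 | data) = 0.34801.
The predictive probability is P(purple next | data) = (6/7)(0.0016112) + (5/7)(0.021482) + (4/7)(0.087003) + (3/7)(0.20623) + (2/7)(0.33566) + (1/7)(0.34801) = 0.30044.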